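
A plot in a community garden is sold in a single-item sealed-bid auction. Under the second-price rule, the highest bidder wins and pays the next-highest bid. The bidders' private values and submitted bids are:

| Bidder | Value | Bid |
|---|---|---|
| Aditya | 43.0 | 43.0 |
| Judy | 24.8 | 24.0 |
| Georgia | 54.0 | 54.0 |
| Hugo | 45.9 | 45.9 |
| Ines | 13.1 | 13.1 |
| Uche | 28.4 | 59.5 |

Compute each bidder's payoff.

Sorted high to low: Uche 59.5, then Georgia 54.0, then Hugo 45.9, then Aditya 43.0, then Judy 24.0, then Ines 13.1.
Uche has the top bid and wins; the price is the second-highest bid, 54.0.
Uche's payoff = 28.4 − 54.0 = -25.6. All other bidders lose, so their payoff is 0.

Payoffs: Aditya 0.0, Judy 0.0, Georgia 0.0, Hugo 0.0, Ines 0.0, Uche -25.6.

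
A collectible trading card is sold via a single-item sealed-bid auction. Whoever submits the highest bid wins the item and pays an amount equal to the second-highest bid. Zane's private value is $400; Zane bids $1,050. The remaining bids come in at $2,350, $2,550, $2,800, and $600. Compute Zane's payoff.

Payoff = $0.

Highest competing bid: $2,800.
Zane's bid $1,050 is not the highest, so Zane loses, pays nothing, and earns zero payoff.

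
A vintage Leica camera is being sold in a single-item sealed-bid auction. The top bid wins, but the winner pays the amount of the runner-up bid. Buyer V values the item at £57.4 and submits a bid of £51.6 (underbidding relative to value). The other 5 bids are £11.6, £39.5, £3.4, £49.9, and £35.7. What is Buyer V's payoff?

£7.5

Highest competing bid: £49.9.
Buyer V's bid £51.6 is the highest overall, so Buyer V wins and pays the second-highest bid, £49.9.
Payoff = value − price = £57.4 − £49.9 = £7.5.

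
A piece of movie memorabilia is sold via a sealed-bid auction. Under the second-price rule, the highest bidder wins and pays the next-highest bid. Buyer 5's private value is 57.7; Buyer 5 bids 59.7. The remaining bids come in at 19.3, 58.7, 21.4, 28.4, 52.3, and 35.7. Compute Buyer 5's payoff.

Highest competing bid: 58.7.
Buyer 5's bid 59.7 is the highest overall, so Buyer 5 wins and pays the second-highest bid, 58.7.
Payoff = value − price = 57.7 − 58.7 = -1.0.
Overbidding won the item at a price above value — truthful bidding would have avoided this loss.

The bidder's payoff: -1.0.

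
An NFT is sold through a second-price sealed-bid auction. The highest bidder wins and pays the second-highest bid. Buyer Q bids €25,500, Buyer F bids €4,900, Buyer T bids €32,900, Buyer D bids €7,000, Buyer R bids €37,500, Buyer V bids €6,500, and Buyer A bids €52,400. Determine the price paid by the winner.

Ranking the bids: Buyer A €52,400 > Buyer R €37,500 > Buyer T €32,900 > Buyer Q €25,500 > Buyer D €7,000 > Buyer V €6,500 > Buyer F €4,900.
Buyer A has the highest bid, so Buyer A wins.
The second-highest bid is €37,500, so that is what Buyer A pays.

Price paid: €37,500.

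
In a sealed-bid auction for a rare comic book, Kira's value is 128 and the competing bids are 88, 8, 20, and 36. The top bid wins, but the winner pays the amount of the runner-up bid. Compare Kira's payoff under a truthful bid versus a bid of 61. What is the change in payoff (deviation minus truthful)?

The highest competing bid is 88.
Bidding truthfully at 128: Kira has the top bid, wins, and pays the second-highest bid 88. Payoff = 128 − 88 = 40.
Bidding 61: the top bid is 88 (a rival), so Kira loses. Payoff = 0.
Change = 0 − 40 = -40.

Change in payoff: -40.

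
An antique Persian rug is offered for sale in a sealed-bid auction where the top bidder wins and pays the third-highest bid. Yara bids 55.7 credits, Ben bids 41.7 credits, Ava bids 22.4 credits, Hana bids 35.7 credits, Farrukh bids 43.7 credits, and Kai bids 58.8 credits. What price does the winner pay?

43.7 credits

Sorted high to low: Kai 58.8 credits > Yara 55.7 credits > Farrukh 43.7 credits > Ben 41.7 credits > Hana 35.7 credits > Ava 22.4 credits.
Kai is the highest bidder, so Kai wins.
Under the third-price rule, the price is the third-highest bid: 43.7 credits.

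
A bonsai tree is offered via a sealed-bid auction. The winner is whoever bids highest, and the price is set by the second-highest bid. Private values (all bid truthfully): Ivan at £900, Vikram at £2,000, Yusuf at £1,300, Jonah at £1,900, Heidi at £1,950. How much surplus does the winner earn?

£50

Ordered from highest: Vikram £2,000 > Heidi £1,950 > Jonah £1,900 > Yusuf £1,300 > Ivan £900.
Vikram wins with the top bid and pays the second-highest, £1,950.
Surplus = £2,000 − £1,950 = £50.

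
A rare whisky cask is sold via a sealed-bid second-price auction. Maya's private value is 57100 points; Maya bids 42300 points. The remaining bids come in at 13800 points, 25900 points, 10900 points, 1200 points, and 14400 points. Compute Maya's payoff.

Maya's payoff: 31200 points.

Highest competing bid: 25900 points.
Maya's bid 42300 points is the highest overall, so Maya wins and pays the second-highest bid, 25900 points.
Payoff = value − price = 57100 points − 25900 points = 31200 points.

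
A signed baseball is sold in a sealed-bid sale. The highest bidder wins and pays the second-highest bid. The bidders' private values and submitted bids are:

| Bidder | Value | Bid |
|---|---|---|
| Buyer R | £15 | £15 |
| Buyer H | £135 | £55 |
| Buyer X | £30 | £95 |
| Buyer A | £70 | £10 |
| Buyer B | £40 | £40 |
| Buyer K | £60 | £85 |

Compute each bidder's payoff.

Payoffs: Buyer R £0, Buyer H £0, Buyer X -£55, Buyer A £0, Buyer B £0, Buyer K £0.

Bids in descending order: Buyer X £95; Buyer K £85; Buyer H £55; Buyer B £40; Buyer R £15; Buyer A £10.
Buyer X has the top bid and wins; the price is the second-highest bid, £85.
Buyer X's payoff = £30 − £85 = -£55. All other bidders lose, so their payoff is 0.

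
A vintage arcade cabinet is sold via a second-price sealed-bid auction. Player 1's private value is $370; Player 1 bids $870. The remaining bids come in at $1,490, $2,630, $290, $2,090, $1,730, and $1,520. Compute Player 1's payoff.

Highest competing bid: $2,630.
Player 1's bid $870 is not the highest, so Player 1 loses, pays nothing, and earns zero payoff.

The bidder's payoff: $0.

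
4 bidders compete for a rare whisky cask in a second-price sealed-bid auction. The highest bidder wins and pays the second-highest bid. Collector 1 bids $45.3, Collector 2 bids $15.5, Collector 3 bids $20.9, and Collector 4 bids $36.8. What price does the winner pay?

Price paid: $36.8.

Ordered from highest: Collector 1 $45.3, then Collector 4 $36.8, then Collector 3 $20.9, then Collector 2 $15.5.
Collector 1 has the highest bid, so Collector 1 wins.
The second-highest bid is $36.8, so that is what Collector 1 pays.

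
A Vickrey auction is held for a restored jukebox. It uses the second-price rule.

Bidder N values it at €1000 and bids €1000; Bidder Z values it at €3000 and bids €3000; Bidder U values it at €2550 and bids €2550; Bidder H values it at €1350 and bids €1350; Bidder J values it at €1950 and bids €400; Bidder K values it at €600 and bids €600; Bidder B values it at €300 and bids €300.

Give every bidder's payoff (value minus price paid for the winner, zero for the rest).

Payoffs: Bidder N €0, Bidder Z €450, Bidder U €0, Bidder H €0, Bidder J €0, Bidder K €0, Bidder B €0.

Sorted high to low: Bidder Z €3000, then Bidder U €2550, then Bidder H €1350, then Bidder N €1000, then Bidder K €600, then Bidder J €400, then Bidder B €300.
Bidder Z has the top bid and wins; the price is the second-highest bid, €2550.
Bidder Z's payoff = €3000 − €2550 = €450. All other bidders lose, so their payoff is 0.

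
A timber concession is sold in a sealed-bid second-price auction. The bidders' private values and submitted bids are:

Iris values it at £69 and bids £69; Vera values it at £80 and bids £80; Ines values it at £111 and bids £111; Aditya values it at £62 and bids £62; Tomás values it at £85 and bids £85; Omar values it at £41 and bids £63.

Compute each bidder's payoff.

Iris £0, Vera £0, Ines £26, Aditya £0, Tomás £0, Omar £0.

Ranking the bids: Ines £111 > Tomás £85 > Vera £80 > Iris £69 > Omar £63 > Aditya £62.
Ines has the top bid and wins; the price is the second-highest bid, £85.
Ines's payoff = £111 − £85 = £26. All other bidders lose, so their payoff is 0.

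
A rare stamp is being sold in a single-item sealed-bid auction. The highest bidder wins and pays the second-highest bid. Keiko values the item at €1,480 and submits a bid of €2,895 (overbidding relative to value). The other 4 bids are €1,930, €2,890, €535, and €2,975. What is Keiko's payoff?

Payoff = €0.

Highest competing bid: €2,975.
Keiko's bid €2,895 is not the highest, so Keiko loses, pays nothing, and earns zero payoff.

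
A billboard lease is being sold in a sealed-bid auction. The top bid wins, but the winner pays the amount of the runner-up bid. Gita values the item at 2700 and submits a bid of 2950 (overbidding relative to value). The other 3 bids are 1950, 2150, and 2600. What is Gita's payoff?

Highest competing bid: 2600.
Gita's bid 2950 is the highest overall, so Gita wins and pays the second-highest bid, 2600.
Payoff = value − price = 2700 − 2600 = 100.

Gita's payoff: 100.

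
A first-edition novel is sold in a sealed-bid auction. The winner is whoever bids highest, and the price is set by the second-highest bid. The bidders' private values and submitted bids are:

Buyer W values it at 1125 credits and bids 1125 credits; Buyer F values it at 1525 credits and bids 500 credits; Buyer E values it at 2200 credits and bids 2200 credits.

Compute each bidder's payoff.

Ordered from highest: Buyer E 2200 credits > Buyer W 1125 credits > Buyer F 500 credits.
Buyer E has the top bid and wins; the price is the second-highest bid, 1125 credits.
Buyer E's payoff = 2200 credits − 1125 credits = 1075 credits. All other bidders lose, so their payoff is 0.

Buyer W 0 credits, Buyer F 0 credits, Buyer E 1075 credits.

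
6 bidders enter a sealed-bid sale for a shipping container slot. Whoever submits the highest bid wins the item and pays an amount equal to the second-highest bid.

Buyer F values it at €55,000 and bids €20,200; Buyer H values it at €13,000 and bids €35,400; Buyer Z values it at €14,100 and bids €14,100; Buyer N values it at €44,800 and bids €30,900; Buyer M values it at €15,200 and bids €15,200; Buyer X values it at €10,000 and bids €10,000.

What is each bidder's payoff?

Ranking the bids: Buyer H €35,400, then Buyer N €30,900, then Buyer F €20,200, then Buyer M €15,200, then Buyer Z €14,100, then Buyer X €10,000.
Buyer H has the top bid and wins; the price is the second-highest bid, €30,900.
Buyer H's payoff = €13,000 − €30,900 = -€17,900. All other bidders lose, so their payoff is 0.

Payoffs: Buyer F €0, Buyer H -€17,900, Buyer Z €0, Buyer N €0, Buyer M €0, Buyer X €0.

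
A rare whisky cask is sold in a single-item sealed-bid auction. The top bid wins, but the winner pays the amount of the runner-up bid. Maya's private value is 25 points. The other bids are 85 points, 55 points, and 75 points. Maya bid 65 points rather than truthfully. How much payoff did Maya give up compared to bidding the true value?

The highest competing bid is 85 points.
Bidding truthfully at 25 points: the top bid is 85 points (a rival), so Maya loses. Payoff = 0 points.
Bidding 65 points: the top bid is 85 points (a rival), so Maya loses. Payoff = 0 points.
Regret = truthful payoff − actual payoff = 0 points − 0 points = 0 points.
The bid only affects whether you win, not the price — here both bids land on the same side of the top rival bid, so the deviation is payoff-neutral.

0 points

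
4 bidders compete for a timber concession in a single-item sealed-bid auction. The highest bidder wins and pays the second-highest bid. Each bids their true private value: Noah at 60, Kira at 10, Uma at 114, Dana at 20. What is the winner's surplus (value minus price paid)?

Bids in descending order: Uma 114, then Noah 60, then Dana 20, then Kira 10.
Uma wins with the top bid and pays the second-highest, 60.
Surplus = 114 − 60 = 54.

Surplus = 54.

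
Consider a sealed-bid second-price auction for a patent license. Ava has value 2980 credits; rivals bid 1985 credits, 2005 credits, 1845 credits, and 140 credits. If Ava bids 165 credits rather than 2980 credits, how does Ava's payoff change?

Change in payoff: -975 credits.

The highest competing bid is 2005 credits.
Bidding truthfully at 2980 credits: Ava has the top bid, wins, and pays the second-highest bid 2005 credits. Payoff = 2980 credits − 2005 credits = 975 credits.
Bidding 165 credits: the top bid is 2005 credits (a rival), so Ava loses. Payoff = 0 credits.
Change = 0 credits − 975 credits = -975 credits.
This is the dominant-strategy logic: truthful bidding weakly beats any alternative.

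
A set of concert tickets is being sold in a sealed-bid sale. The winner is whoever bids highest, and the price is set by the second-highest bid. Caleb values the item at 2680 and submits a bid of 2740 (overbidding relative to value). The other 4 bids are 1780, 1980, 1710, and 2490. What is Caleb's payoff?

Payoff = 190.

Highest competing bid: 2490.
Caleb's bid 2740 is the highest overall, so Caleb wins and pays the second-highest bid, 2490.
Payoff = value − price = 2680 − 2490 = 190.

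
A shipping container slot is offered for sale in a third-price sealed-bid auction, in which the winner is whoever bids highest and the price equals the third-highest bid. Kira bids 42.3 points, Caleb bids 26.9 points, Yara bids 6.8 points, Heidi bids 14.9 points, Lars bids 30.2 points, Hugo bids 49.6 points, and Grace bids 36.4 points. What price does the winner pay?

Price paid: 36.4 points.

Sorted high to low: Hugo 49.6 points; Kira 42.3 points; Grace 36.4 points; Lars 30.2 points; Caleb 26.9 points; Heidi 14.9 points; Yara 6.8 points.
Hugo is the highest bidder, so Hugo wins.
Under the third-price rule, the price is the third-highest bid: 36.4 points.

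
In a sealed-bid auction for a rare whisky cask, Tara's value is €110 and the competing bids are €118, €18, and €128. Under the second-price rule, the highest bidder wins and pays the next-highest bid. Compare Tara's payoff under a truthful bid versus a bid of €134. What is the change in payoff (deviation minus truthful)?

The highest competing bid is €128.
Bidding truthfully at €110: the top bid is €128 (a rival), so Tara loses. Payoff = €0.
Bidding €134: Tara has the top bid, wins, and pays the second-highest bid €128. Payoff = €110 − €128 = -€18.
Change = -€18 − €0 = -€18.

Change in payoff: -€18.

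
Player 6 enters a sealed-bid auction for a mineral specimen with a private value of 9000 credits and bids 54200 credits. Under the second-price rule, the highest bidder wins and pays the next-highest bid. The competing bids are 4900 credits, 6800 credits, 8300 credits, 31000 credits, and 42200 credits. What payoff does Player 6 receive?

Payoff = -33200 credits.

Highest competing bid: 42200 credits.
Player 6's bid 54200 credits is the highest overall, so Player 6 wins and pays the second-highest bid, 42200 credits.
Payoff = value − price = 9000 credits − 42200 credits = -33200 credits.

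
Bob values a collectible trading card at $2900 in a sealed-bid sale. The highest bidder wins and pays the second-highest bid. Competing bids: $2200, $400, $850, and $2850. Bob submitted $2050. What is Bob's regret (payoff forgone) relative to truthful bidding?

Payoff forgone: $50.

The highest competing bid is $2850.
Bidding truthfully at $2900: Bob has the top bid, wins, and pays the second-highest bid $2850. Payoff = $2900 − $2850 = $50.
Bidding $2050: the top bid is $2850 (a rival), so Bob loses. Payoff = $0.
Regret = truthful payoff − actual payoff = $50 − $0 = $50.
This is the dominant-strategy logic: truthful bidding weakly beats any alternative.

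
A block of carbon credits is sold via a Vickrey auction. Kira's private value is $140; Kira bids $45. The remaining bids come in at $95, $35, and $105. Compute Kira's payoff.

Payoff = $0.

Highest competing bid: $105.
Kira's bid $45 is not the highest, so Kira loses, pays nothing, and earns zero payoff.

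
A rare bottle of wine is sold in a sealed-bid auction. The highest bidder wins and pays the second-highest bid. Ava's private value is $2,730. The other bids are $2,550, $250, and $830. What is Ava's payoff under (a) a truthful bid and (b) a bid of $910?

Truthful: $180; alternative: $0.

The highest competing bid is $2,550.
Bidding truthfully at $2,730: Ava has the top bid, wins, and pays the second-highest bid $2,550. Payoff = $2,730 − $2,550 = $180.
Bidding $910: the top bid is $2,550 (a rival), so Ava loses. Payoff = $0.
Deviating from a truthful bid can only lose payoff in a second-price auction — never gain.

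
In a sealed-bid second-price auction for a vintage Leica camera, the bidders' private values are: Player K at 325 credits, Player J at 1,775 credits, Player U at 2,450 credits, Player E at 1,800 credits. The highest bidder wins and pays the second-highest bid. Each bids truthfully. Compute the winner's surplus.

Ordered from highest: Player U 2,450 credits; Player E 1,800 credits; Player J 1,775 credits; Player K 325 credits.
Player U wins with the top bid and pays the second-highest, 1,800 credits.
Surplus = 2,450 credits − 1,800 credits = 650 credits.

Winner's surplus: 650 credits.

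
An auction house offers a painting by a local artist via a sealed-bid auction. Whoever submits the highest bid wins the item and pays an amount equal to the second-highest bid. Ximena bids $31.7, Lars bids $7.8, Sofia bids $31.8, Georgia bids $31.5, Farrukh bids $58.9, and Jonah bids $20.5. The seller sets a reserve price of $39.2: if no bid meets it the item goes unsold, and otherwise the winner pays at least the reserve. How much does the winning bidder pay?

The winner pays $39.2.

Bids in descending order: Farrukh $58.9 > Sofia $31.8 > Ximena $31.7 > Georgia $31.5 > Jonah $20.5 > Lars $7.8.
Farrukh has the highest bid, so Farrukh wins.
The second-highest bid is $31.8, but the reserve $39.2 is higher, so the price is the reserve.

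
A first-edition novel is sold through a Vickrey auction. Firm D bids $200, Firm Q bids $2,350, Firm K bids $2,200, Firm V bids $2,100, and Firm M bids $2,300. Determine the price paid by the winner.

$2,300

Ordered from highest: Firm Q $2,350, then Firm M $2,300, then Firm K $2,200, then Firm V $2,100, then Firm D $200.
Firm Q has the highest bid, so Firm Q wins.
The second-highest bid is $2,300, so that is what Firm Q pays.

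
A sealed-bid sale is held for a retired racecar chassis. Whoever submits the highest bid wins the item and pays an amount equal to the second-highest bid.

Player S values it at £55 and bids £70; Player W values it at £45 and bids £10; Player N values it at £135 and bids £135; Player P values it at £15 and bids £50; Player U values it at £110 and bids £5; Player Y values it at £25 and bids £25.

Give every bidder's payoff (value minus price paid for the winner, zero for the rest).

Player S £0, Player W £0, Player N £65, Player P £0, Player U £0, Player Y £0.

Ranking the bids: Player N £135; Player S £70; Player P £50; Player Y £25; Player W £10; Player U £5.
Player N has the top bid and wins; the price is the second-highest bid, £70.
Player N's payoff = £135 − £70 = £65. All other bidders lose, so their payoff is 0.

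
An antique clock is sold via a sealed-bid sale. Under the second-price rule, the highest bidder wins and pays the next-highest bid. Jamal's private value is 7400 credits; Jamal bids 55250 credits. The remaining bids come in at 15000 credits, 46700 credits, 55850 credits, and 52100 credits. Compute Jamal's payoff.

0 credits

Highest competing bid: 55850 credits.
Jamal's bid 55250 credits is not the highest, so Jamal loses, pays nothing, and earns zero payoff.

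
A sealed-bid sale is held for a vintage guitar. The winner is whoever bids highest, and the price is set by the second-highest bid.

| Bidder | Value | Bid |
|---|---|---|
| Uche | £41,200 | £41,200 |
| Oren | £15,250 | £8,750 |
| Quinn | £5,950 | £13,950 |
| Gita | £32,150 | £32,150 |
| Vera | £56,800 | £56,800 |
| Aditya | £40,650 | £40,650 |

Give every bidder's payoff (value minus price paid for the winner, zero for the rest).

Payoffs: Uche £0, Oren £0, Quinn £0, Gita £0, Vera £15,600, Aditya £0.

Ordered from highest: Vera £56,800, then Uche £41,200, then Aditya £40,650, then Gita £32,150, then Quinn £13,950, then Oren £8,750.
Vera has the top bid and wins; the price is the second-highest bid, £41,200.
Vera's payoff = £56,800 − £41,200 = £15,600. All other bidders lose, so their payoff is 0.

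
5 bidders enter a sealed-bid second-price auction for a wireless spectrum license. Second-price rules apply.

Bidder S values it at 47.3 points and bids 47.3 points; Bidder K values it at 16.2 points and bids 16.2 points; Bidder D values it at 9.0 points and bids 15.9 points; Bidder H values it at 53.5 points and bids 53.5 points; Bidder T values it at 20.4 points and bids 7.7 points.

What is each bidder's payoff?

Ordered from highest: Bidder H 53.5 points; Bidder S 47.3 points; Bidder K 16.2 points; Bidder D 15.9 points; Bidder T 7.7 points.
Bidder H has the top bid and wins; the price is the second-highest bid, 47.3 points.
Bidder H's payoff = 53.5 points − 47.3 points = 6.2 points. All other bidders lose, so their payoff is 0.

Bidder S 0.0 points, Bidder K 0.0 points, Bidder D 0.0 points, Bidder H 6.2 points, Bidder T 0.0 points.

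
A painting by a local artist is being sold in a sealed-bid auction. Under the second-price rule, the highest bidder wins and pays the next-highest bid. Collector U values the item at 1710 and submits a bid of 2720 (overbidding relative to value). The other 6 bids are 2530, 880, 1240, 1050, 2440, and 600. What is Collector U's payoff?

Highest competing bid: 2530.
Collector U's bid 2720 is the highest overall, so Collector U wins and pays the second-highest bid, 2530.
Payoff = value − price = 1710 − 2530 = -820.
Overbidding won the item at a price above value — truthful bidding would have avoided this loss.

Payoff = -820.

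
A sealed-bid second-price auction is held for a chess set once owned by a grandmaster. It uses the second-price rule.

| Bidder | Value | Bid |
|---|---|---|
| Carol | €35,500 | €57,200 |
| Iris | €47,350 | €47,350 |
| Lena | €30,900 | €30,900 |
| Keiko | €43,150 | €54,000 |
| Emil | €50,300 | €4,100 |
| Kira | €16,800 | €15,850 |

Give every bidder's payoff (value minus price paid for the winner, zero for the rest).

Bids in descending order: Carol €57,200, then Keiko €54,000, then Iris €47,350, then Lena €30,900, then Kira €15,850, then Emil €4,100.
Carol has the top bid and wins; the price is the second-highest bid, €54,000.
Carol's payoff = €35,500 − €54,000 = -€18,500. All other bidders lose, so their payoff is 0.

Payoffs: Carol -€18,500, Iris €0, Lena €0, Keiko €0, Emil €0, Kira €0.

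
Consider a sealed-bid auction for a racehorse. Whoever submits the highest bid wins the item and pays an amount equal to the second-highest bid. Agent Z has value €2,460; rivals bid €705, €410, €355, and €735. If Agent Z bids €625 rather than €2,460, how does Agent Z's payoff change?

Payoff change: -€1,725.

The highest competing bid is €735.
Bidding truthfully at €2,460: Agent Z has the top bid, wins, and pays the second-highest bid €735. Payoff = €2,460 − €735 = €1,725.
Bidding €625: the top bid is €735 (a rival), so Agent Z loses. Payoff = €0.
Change = €0 − €1,725 = -€1,725.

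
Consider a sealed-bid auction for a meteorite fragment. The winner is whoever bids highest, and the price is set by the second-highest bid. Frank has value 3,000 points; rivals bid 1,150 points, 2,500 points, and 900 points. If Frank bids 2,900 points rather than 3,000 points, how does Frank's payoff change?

0 points

The highest competing bid is 2,500 points.
Bidding truthfully at 3,000 points: Frank has the top bid, wins, and pays the second-highest bid 2,500 points. Payoff = 3,000 points − 2,500 points = 500 points.
Bidding 2,900 points: Frank has the top bid, wins, and pays the second-highest bid 2,500 points. Payoff = 3,000 points − 2,500 points = 500 points.
Change = 500 points − 500 points = 0 points.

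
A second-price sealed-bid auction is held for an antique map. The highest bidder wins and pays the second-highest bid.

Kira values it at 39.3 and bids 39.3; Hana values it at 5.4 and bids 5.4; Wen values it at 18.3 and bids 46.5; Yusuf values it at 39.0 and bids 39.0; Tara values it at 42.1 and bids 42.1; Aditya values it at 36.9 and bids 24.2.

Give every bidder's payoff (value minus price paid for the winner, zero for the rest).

Payoffs: Kira 0.0, Hana 0.0, Wen -23.8, Yusuf 0.0, Tara 0.0, Aditya 0.0.

Ordered from highest: Wen 46.5; Tara 42.1; Kira 39.3; Yusuf 39.0; Aditya 24.2; Hana 5.4.
Wen has the top bid and wins; the price is the second-highest bid, 42.1.
Wen's payoff = 18.3 − 42.1 = -23.8. All other bidders lose, so their payoff is 0.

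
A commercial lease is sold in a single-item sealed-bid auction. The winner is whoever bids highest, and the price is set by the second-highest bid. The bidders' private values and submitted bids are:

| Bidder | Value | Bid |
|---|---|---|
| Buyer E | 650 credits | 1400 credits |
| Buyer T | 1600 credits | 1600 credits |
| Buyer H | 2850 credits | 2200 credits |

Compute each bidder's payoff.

Sorted high to low: Buyer H 2200 credits > Buyer T 1600 credits > Buyer E 1400 credits.
Buyer H has the top bid and wins; the price is the second-highest bid, 1600 credits.
Buyer H's payoff = 2850 credits − 1600 credits = 1250 credits. All other bidders lose, so their payoff is 0.

Payoffs: Buyer E 0 credits, Buyer T 0 credits, Buyer H 1250 credits.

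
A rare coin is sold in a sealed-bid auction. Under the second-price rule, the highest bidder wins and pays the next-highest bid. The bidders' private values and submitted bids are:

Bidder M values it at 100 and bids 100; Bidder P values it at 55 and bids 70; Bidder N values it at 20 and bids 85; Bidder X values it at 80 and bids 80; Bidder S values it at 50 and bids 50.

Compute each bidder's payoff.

Payoffs: Bidder M 15, Bidder P 0, Bidder N 0, Bidder X 0, Bidder S 0.

Ordered from highest: Bidder M 100 > Bidder N 85 > Bidder X 80 > Bidder P 70 > Bidder S 50.
Bidder M has the top bid and wins; the price is the second-highest bid, 85.
Bidder M's payoff = 100 − 85 = 15. All other bidders lose, so their payoff is 0.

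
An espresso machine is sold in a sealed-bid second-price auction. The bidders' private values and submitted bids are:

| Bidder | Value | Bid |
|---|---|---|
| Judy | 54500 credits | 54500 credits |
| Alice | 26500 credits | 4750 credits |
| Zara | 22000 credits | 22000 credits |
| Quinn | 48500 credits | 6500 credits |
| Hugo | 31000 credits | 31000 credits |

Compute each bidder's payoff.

Judy 23500 credits, Alice 0 credits, Zara 0 credits, Quinn 0 credits, Hugo 0 credits.

Bids in descending order: Judy 54500 credits; Hugo 31000 credits; Zara 22000 credits; Quinn 6500 credits; Alice 4750 credits.
Judy has the top bid and wins; the price is the second-highest bid, 31000 credits.
Judy's payoff = 54500 credits − 31000 credits = 23500 credits. All other bidders lose, so their payoff is 0.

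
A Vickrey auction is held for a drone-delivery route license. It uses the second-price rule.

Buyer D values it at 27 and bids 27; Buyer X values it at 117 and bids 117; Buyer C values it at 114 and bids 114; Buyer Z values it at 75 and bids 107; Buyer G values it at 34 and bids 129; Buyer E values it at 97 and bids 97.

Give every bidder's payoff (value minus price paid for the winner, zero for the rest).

Ordered from highest: Buyer G 129 > Buyer X 117 > Buyer C 114 > Buyer Z 107 > Buyer E 97 > Buyer D 27.
Buyer G has the top bid and wins; the price is the second-highest bid, 117.
Buyer G's payoff = 34 − 117 = -83. All other bidders lose, so their payoff is 0.

Payoffs: Buyer D 0, Buyer X 0, Buyer C 0, Buyer Z 0, Buyer G -83, Buyer E 0.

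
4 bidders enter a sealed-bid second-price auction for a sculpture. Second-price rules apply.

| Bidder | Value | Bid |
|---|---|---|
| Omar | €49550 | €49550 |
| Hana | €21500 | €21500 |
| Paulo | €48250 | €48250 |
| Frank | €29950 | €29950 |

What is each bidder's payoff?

Omar €1300, Hana €0, Paulo €0, Frank €0.

Bids in descending order: Omar €49550 > Paulo €48250 > Frank €29950 > Hana €21500.
Omar has the top bid and wins; the price is the second-highest bid, €48250.
Omar's payoff = €49550 − €48250 = €1300. All other bidders lose, so their payoff is 0.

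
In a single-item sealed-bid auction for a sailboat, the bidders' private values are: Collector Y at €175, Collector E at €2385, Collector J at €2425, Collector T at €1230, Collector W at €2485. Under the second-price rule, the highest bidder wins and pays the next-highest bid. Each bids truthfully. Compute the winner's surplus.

Surplus = €60.

Bids in descending order: Collector W €2485 > Collector J €2425 > Collector E €2385 > Collector T €1230 > Collector Y €175.
Collector W wins with the top bid and pays the second-highest, €2425.
Surplus = €2485 − €2425 = €60.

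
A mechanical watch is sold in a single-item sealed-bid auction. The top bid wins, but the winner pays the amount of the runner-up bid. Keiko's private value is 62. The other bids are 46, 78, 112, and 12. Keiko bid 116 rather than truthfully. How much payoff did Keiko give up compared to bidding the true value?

The highest competing bid is 112.
Bidding truthfully at 62: the top bid is 112 (a rival), so Keiko loses. Payoff = 0.
Bidding 116: Keiko has the top bid, wins, and pays the second-highest bid 112. Payoff = 62 − 112 = -50.
Regret = truthful payoff − actual payoff = 0 − -50 = 50.

Regret: 50.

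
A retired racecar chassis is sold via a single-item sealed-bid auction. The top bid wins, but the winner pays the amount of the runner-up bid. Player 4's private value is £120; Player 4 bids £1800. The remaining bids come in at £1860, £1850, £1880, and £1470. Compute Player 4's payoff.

Highest competing bid: £1880.
Player 4's bid £1800 is not the highest, so Player 4 loses, pays nothing, and earns zero payoff.

Payoff = £0.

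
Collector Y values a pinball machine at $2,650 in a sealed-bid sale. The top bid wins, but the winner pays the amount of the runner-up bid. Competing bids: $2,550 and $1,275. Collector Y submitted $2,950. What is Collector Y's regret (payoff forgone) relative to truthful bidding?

Payoff forgone: $0.

The highest competing bid is $2,550.
Bidding truthfully at $2,650: Collector Y has the top bid, wins, and pays the second-highest bid $2,550. Payoff = $2,650 − $2,550 = $100.
Bidding $2,950: Collector Y has the top bid, wins, and pays the second-highest bid $2,550. Payoff = $2,650 − $2,550 = $100.
Regret = truthful payoff − actual payoff = $100 − $100 = $0.
The bid only affects whether you win, not the price — here both bids land on the same side of the top rival bid, so the deviation is payoff-neutral.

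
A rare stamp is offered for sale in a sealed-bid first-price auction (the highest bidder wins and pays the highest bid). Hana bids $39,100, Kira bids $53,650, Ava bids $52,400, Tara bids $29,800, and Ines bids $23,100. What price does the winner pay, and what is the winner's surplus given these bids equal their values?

The winner pays $53,650 for a surplus of $0.

Sorted high to low: Kira $53,650, then Ava $52,400, then Hana $39,100, then Tara $29,800, then Ines $23,100.
Kira is the highest bidder, so Kira wins.
Under the first-price rule, the price is the highest bid: $53,650.
Surplus = $53,650 − $53,650 = $0.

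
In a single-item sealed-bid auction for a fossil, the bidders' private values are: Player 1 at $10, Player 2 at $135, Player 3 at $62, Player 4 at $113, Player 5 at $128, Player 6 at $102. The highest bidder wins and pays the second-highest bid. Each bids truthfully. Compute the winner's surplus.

$7

Ranking the bids: Player 2 $135, then Player 5 $128, then Player 4 $113, then Player 6 $102, then Player 3 $62, then Player 1 $10.
Player 2 wins with the top bid and pays the second-highest, $128.
Surplus = $135 − $128 = $7.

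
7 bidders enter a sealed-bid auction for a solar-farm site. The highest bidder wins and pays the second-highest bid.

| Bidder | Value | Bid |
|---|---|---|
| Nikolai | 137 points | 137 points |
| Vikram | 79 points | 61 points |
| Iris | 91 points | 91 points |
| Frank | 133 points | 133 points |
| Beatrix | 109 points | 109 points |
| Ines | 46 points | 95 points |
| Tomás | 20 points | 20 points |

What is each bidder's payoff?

Nikolai 4 points, Vikram 0 points, Iris 0 points, Frank 0 points, Beatrix 0 points, Ines 0 points, Tomás 0 points.

Ordered from highest: Nikolai 137 points; Frank 133 points; Beatrix 109 points; Ines 95 points; Iris 91 points; Vikram 61 points; Tomás 20 points.
Nikolai has the top bid and wins; the price is the second-highest bid, 133 points.
Nikolai's payoff = 137 points − 133 points = 4 points. All other bidders lose, so their payoff is 0.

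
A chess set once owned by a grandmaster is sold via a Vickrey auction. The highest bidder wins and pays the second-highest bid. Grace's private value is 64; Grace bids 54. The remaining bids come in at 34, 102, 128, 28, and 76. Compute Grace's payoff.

Grace's payoff: 0.

Highest competing bid: 128.
Grace's bid 54 is not the highest, so Grace loses, pays nothing, and earns zero payoff.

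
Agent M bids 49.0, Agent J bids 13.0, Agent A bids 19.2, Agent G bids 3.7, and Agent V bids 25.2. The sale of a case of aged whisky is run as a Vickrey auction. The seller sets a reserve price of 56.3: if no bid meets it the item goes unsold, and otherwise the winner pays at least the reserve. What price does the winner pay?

unsold

Ranking the bids: Agent M 49.0; Agent V 25.2; Agent A 19.2; Agent J 13.0; Agent G 3.7.
The top bid 49.0 is below the reserve 56.3, so the item goes unsold and nothing is paid.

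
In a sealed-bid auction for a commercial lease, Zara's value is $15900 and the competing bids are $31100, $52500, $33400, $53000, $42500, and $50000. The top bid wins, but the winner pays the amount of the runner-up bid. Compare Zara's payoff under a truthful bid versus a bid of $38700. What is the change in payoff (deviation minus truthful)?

Change in payoff: $0.

The highest competing bid is $53000.
Bidding truthfully at $15900: the top bid is $53000 (a rival), so Zara loses. Payoff = $0.
Bidding $38700: the top bid is $53000 (a rival), so Zara loses. Payoff = $0.
Change = $0 − $0 = $0.
The bid only affects whether you win, not the price — here both bids land on the same side of the top rival bid, so the deviation is payoff-neutral.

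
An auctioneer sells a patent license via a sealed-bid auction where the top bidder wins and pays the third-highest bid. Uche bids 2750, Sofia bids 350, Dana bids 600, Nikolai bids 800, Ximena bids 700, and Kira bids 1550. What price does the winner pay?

The winner pays 800.

Ranking the bids: Uche 2750, then Kira 1550, then Nikolai 800, then Ximena 700, then Dana 600, then Sofia 350.
Uche is the highest bidder, so Uche wins.
Under the third-price rule, the price is the third-highest bid: 800.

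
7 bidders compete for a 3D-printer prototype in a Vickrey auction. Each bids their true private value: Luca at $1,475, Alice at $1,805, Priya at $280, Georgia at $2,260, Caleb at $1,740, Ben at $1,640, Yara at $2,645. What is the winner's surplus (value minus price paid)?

Surplus = $385.

Ordered from highest: Yara $2,645; Georgia $2,260; Alice $1,805; Caleb $1,740; Ben $1,640; Luca $1,475; Priya $280.
Yara wins with the top bid and pays the second-highest, $2,260.
Surplus = $2,645 − $2,260 = $385.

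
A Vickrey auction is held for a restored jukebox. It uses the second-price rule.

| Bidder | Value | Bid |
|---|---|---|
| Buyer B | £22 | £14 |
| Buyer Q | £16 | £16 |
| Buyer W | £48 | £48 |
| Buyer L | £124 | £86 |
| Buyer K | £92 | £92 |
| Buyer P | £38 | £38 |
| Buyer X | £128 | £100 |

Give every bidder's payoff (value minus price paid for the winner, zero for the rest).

Payoffs: Buyer B £0, Buyer Q £0, Buyer W £0, Buyer L £0, Buyer K £0, Buyer P £0, Buyer X £36.

Ranking the bids: Buyer X £100, then Buyer K £92, then Buyer L £86, then Buyer W £48, then Buyer P £38, then Buyer Q £16, then Buyer B £14.
Buyer X has the top bid and wins; the price is the second-highest bid, £92.
Buyer X's payoff = £128 − £92 = £36. All other bidders lose, so their payoff is 0.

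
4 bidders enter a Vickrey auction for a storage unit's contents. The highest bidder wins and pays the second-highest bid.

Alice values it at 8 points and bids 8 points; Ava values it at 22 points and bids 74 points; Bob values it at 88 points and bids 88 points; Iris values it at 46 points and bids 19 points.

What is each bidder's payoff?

Payoffs: Alice 0 points, Ava 0 points, Bob 14 points, Iris 0 points.

Sorted high to low: Bob 88 points; Ava 74 points; Iris 19 points; Alice 8 points.
Bob has the top bid and wins; the price is the second-highest bid, 74 points.
Bob's payoff = 88 points − 74 points = 14 points. All other bidders lose, so their payoff is 0.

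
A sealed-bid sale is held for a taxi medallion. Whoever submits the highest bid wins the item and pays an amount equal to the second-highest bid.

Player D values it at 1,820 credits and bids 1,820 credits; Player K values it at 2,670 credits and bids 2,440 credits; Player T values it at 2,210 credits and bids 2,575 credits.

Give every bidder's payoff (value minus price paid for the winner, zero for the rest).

Ranking the bids: Player T 2,575 credits > Player K 2,440 credits > Player D 1,820 credits.
Player T has the top bid and wins; the price is the second-highest bid, 2,440 credits.
Player T's payoff = 2,210 credits − 2,440 credits = -230 credits. All other bidders lose, so their payoff is 0.

Payoffs: Player D 0 credits, Player K 0 credits, Player T -230 credits.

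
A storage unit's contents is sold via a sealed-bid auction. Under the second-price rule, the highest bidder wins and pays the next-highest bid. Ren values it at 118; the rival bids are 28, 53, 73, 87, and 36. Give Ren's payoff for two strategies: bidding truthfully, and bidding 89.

The highest competing bid is 87.
Bidding truthfully at 118: Ren has the top bid, wins, and pays the second-highest bid 87. Payoff = 118 − 87 = 31.
Bidding 89: Ren has the top bid, wins, and pays the second-highest bid 87. Payoff = 118 − 87 = 31.

Truthful: 31; alternative: 31.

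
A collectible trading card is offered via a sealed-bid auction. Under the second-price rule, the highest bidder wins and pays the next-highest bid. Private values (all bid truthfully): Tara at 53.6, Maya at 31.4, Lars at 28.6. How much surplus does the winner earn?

Ordered from highest: Tara 53.6, then Maya 31.4, then Lars 28.6.
Tara wins with the top bid and pays the second-highest, 31.4.
Surplus = 53.6 − 31.4 = 22.2.

22.2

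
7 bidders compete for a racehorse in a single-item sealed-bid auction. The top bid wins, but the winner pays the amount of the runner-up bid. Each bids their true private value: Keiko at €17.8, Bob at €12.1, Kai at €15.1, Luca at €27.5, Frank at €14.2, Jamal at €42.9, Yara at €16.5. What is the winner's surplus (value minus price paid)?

Surplus = €15.4.

Bids in descending order: Jamal €42.9, then Luca €27.5, then Keiko €17.8, then Yara €16.5, then Kai €15.1, then Frank €14.2, then Bob €12.1.
Jamal wins with the top bid and pays the second-highest, €27.5.
Surplus = €42.9 − €27.5 = €15.4.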